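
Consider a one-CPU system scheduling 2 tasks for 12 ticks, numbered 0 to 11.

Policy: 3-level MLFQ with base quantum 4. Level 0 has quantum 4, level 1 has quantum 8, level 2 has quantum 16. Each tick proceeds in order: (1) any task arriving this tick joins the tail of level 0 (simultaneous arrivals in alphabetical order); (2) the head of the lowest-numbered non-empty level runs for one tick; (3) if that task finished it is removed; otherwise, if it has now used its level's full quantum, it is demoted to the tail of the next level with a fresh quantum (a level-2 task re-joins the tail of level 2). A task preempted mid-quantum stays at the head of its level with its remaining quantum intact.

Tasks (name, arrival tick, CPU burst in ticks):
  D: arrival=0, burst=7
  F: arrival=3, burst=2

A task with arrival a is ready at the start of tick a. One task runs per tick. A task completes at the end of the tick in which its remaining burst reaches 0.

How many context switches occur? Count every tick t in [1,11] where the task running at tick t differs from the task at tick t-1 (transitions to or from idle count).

context switches = 3

t=0: L0/L1/L2 = D/-/- → run D
t=1: L0/L1/L2 = D/-/- → run D
t=2: L0/L1/L2 = D/-/- → run D
t=3: L0/L1/L2 = DF/-/- → run D
t=4: L0/L1/L2 = F/D/- → run F
t=5: L0/L1/L2 = F/D/- → run F
t=6: L0/L1/L2 = -/D/- → run D
t=7: L0/L1/L2 = -/D/- → run D
t=8: L0/L1/L2 = -/D/- → run D
t=9: (idle)
t=10: (idle)
t=11: (idle)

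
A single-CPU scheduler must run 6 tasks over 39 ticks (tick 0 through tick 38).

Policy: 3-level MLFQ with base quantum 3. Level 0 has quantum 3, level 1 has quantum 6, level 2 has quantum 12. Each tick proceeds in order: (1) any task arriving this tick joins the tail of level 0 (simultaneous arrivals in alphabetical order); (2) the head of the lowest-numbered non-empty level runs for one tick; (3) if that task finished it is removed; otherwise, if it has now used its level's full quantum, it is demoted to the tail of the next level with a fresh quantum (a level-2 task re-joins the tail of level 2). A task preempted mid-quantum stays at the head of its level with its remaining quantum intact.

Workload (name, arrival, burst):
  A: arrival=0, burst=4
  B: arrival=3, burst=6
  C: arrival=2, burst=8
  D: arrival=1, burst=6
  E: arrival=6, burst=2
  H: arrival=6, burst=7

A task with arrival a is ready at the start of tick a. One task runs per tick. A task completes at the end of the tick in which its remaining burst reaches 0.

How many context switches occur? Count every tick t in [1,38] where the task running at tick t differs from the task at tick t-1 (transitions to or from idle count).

context switches = 11

t=0: L0/L1/L2 = A/-/- → run A
t=1: L0/L1/L2 = AD/-/- → run A
t=2: L0/L1/L2 = ADC/-/- → run A
t=3: L0/L1/L2 = DCB/A/- → run D
t=4: L0/L1/L2 = DCB/A/- → run D
t=5: L0/L1/L2 = DCB/A/- → run D
t=6: L0/L1/L2 = CBEH/AD/- → run C
t=7: L0/L1/L2 = CBEH/AD/- → run C
t=8: L0/L1/L2 = CBEH/AD/- → run C
t=9: L0/L1/L2 = BEH/ADC/- → run B
t=10: L0/L1/L2 = BEH/ADC/- → run B
t=11: L0/L1/L2 = BEH/ADC/- → run B
t=12: L0/L1/L2 = EH/ADCB/- → run E
t=13: L0/L1/L2 = EH/ADCB/- → run E
t=14: L0/L1/L2 = H/ADCB/- → run H
t=15: L0/L1/L2 = H/ADCB/- → run H
t=16: L0/L1/L2 = H/ADCB/- → run H
t=17: L0/L1/L2 = -/ADCBH/- → run A
t=18: L0/L1/L2 = -/DCBH/- → run D
t=19: L0/L1/L2 = -/DCBH/- → run D
t=20: L0/L1/L2 = -/DCBH/- → run D
t=21: L0/L1/L2 = -/CBH/- → run C
t=22: L0/L1/L2 = -/CBH/- → run C
t=23: L0/L1/L2 = -/CBH/- → run C
t=24: L0/L1/L2 = -/CBH/- → run C
t=25: L0/L1/L2 = -/CBH/- → run C
t=26: L0/L1/L2 = -/BH/- → run B
t=27: L0/L1/L2 = -/BH/- → run B
t=28: L0/L1/L2 = -/BH/- → run B
t=29: L0/L1/L2 = -/H/- → run H
t=30: L0/L1/L2 = -/H/- → run H
t=31: L0/L1/L2 = -/H/- → run H
t=32: L0/L1/L2 = -/H/- → run H
t=33: (idle)
t=34: (idle)
t=35: (idle)
t=36: (idle)
t=37: (idle)
t=38: (idle)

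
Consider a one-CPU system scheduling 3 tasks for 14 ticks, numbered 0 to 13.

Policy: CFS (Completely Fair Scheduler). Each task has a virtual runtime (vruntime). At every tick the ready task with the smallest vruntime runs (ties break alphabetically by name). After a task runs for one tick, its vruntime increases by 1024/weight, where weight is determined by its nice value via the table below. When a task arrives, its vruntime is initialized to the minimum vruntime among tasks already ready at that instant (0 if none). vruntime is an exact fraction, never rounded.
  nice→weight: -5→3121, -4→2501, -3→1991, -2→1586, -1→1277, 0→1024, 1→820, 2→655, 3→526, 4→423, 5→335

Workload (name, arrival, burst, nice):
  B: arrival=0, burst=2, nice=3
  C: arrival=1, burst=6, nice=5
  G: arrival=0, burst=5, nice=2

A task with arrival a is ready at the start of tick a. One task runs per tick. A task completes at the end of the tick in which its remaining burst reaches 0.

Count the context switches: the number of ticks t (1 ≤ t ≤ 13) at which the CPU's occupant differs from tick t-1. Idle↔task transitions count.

context switches = 9

t=0: vr[B=0 G=0] → run B
t=1: vr[B=512/263 C=0 G=0] → run C
t=2: vr[B=512/263 C=1024/335 G=0] → run G
t=3: vr[B=512/263 C=1024/335 G=1024/655] → run G
t=4: vr[B=512/263 C=1024/335 G=2048/655] → run B
t=5: vr[C=1024/335 G=2048/655] → run C
t=6: vr[C=2048/335 G=2048/655] → run G
t=7: vr[C=2048/335 G=3072/655] → run G
t=8: vr[C=2048/335 G=4096/655] → run C
t=9: vr[C=3072/335 G=4096/655] → run G
t=10: vr[C=3072/335] → run C
t=11: vr[C=4096/335] → run C
t=12: vr[C=1024/67] → run C
t=13: (idle)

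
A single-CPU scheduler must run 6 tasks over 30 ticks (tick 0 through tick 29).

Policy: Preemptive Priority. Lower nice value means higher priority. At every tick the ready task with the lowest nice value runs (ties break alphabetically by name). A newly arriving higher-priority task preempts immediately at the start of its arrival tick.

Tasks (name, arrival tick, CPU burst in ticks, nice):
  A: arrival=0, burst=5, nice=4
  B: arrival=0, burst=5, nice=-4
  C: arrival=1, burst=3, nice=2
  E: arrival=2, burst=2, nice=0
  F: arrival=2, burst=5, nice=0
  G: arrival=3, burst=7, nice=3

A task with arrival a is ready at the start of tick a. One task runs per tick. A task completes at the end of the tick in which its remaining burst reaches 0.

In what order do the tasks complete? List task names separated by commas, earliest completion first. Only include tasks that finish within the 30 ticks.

t=0: ready={A,B} → run B
t=1: ready={A,B,C} → run B
t=2: ready={A,B,C,E,F} → run B
t=3: ready={A,B,C,E,F,G} → run B
t=4: ready={A,B,C,E,F,G} → run B
t=5: ready={A,C,E,F,G} → run E
t=6: ready={A,C,E,F,G} → run E
t=7: ready={A,C,F,G} → run F
t=8: ready={A,C,F,G} → run F
t=9: ready={A,C,F,G} → run F
t=10: ready={A,C,F,G} → run F
t=11: ready={A,C,F,G} → run F
t=12: ready={A,C,G} → run C
t=13: ready={A,C,G} → run C
t=14: ready={A,C,G} → run C
t=15: ready={A,G} → run G
t=16: ready={A,G} → run G
t=17: ready={A,G} → run G
t=18: ready={A,G} → run G
t=19: ready={A,G} → run G
t=20: ready={A,G} → run G
t=21: ready={A,G} → run G
t=22: ready={A} → run A
t=23: ready={A} → run A
t=24: ready={A} → run A
t=25: ready={A} → run A
t=26: ready={A} → run A
t=27: (idle)
t=28: (idle)
t=29: (idle)

completion order = B, E, F, C, G, A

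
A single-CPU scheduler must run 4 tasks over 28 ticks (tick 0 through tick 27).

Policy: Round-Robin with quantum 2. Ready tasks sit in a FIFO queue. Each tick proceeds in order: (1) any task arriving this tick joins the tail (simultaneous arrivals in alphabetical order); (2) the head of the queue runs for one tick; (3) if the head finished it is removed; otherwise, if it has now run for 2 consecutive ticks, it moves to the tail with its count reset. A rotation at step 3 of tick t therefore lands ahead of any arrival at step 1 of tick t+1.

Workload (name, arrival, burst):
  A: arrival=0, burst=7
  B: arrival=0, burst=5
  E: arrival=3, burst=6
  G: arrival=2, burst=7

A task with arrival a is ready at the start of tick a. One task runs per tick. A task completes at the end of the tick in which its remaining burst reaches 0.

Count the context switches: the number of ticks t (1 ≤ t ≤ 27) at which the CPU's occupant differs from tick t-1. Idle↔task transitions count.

context switches = 14

t=0: queue=[A,B] q_used=0 → run A
t=1: queue=[A,B] q_used=1 → run A
t=2: queue=[B,A,G] q_used=0 → run B
t=3: queue=[B,A,G,E] q_used=1 → run B
t=4: queue=[A,G,E,B] q_used=0 → run A
t=5: queue=[A,G,E,B] q_used=1 → run A
t=6: queue=[G,E,B,A] q_used=0 → run G
t=7: queue=[G,E,B,A] q_used=1 → run G
t=8: queue=[E,B,A,G] q_used=0 → run E
t=9: queue=[E,B,A,G] q_used=1 → run E
t=10: queue=[B,A,G,E] q_used=0 → run B
t=11: queue=[B,A,G,E] q_used=1 → run B
t=12: queue=[A,G,E,B] q_used=0 → run A
t=13: queue=[A,G,E,B] q_used=1 → run A
t=14: queue=[G,E,B,A] q_used=0 → run G
t=15: queue=[G,E,B,A] q_used=1 → run G
t=16: queue=[E,B,A,G] q_used=0 → run E
t=17: queue=[E,B,A,G] q_used=1 → run E
t=18: queue=[B,A,G,E] q_used=0 → run B
t=19: queue=[A,G,E] q_used=0 → run A
t=20: queue=[G,E] q_used=0 → run G
t=21: queue=[G,E] q_used=1 → run G
t=22: queue=[E,G] q_used=0 → run E
t=23: queue=[E,G] q_used=1 → run E
t=24: queue=[G] q_used=0 → run G
t=25: (idle)
t=26: (idle)
t=27: (idle)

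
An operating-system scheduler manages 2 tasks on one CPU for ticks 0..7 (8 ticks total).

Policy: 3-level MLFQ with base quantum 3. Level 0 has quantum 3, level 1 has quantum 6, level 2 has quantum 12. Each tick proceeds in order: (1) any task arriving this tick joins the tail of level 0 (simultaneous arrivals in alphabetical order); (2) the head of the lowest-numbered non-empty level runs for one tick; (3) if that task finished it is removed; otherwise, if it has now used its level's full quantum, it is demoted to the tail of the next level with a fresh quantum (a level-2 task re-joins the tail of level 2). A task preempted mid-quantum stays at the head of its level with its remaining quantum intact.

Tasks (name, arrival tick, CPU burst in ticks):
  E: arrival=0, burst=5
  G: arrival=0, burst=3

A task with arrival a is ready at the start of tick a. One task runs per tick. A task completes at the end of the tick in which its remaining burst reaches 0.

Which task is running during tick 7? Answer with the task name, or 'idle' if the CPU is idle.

t=0: L0/L1/L2 = EG/-/- → run E
t=1: L0/L1/L2 = EG/-/- → run E
t=2: L0/L1/L2 = EG/-/- → run E
t=3: L0/L1/L2 = G/E/- → run G
t=4: L0/L1/L2 = G/E/- → run G
t=5: L0/L1/L2 = G/E/- → run G
t=6: L0/L1/L2 = -/E/- → run E
t=7: L0/L1/L2 = -/E/- → run E

running at tick 7 = E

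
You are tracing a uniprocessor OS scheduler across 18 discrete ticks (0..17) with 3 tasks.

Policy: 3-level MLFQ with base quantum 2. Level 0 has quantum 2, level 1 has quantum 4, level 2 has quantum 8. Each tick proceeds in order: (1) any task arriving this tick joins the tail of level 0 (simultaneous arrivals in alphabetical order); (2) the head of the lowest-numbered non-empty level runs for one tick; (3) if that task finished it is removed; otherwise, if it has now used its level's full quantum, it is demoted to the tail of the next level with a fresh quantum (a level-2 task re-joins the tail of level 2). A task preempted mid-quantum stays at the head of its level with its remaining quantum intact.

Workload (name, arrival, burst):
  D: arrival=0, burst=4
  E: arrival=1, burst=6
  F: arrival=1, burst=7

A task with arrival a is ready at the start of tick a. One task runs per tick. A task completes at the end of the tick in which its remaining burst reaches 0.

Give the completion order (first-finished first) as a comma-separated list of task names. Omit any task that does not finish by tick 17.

t=0: L0/L1/L2 = D/-/- → run D
t=1: L0/L1/L2 = DEF/-/- → run D
t=2: L0/L1/L2 = EF/D/- → run E
t=3: L0/L1/L2 = EF/D/- → run E
t=4: L0/L1/L2 = F/DE/- → run F
t=5: L0/L1/L2 = F/DE/- → run F
t=6: L0/L1/L2 = -/DEF/- → run D
t=7: L0/L1/L2 = -/DEF/- → run D
t=8: L0/L1/L2 = -/EF/- → run E
t=9: L0/L1/L2 = -/EF/- → run E
t=10: L0/L1/L2 = -/EF/- → run E
t=11: L0/L1/L2 = -/EF/- → run E
t=12: L0/L1/L2 = -/F/- → run F
t=13: L0/L1/L2 = -/F/- → run F
t=14: L0/L1/L2 = -/F/- → run F
t=15: L0/L1/L2 = -/F/- → run F
t=16: L0/L1/L2 = -/-/F → run F
t=17: (idle)

completion order = D, E, F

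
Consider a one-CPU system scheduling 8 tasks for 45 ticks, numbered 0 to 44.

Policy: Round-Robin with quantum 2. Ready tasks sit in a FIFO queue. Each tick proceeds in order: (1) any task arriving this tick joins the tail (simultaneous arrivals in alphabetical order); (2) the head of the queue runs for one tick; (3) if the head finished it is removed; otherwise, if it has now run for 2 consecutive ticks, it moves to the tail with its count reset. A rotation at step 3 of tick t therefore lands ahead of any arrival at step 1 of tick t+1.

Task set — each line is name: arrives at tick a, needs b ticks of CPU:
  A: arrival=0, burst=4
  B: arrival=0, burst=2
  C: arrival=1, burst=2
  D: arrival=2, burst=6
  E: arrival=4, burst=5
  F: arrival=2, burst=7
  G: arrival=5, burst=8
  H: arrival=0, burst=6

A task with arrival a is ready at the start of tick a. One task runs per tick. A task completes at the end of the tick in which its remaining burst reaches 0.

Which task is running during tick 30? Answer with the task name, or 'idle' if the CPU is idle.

running at tick 30 = D

t=0: queue=[A,B,H] q_used=0 → run A
t=1: queue=[A,B,H,C] q_used=1 → run A
t=2: queue=[B,H,C,A,D,F] q_used=0 → run B
t=3: queue=[B,H,C,A,D,F] q_used=1 → run B
t=4: queue=[H,C,A,D,F,E] q_used=0 → run H
t=5: queue=[H,C,A,D,F,E,G] q_used=1 → run H
t=6: queue=[C,A,D,F,E,G,H] q_used=0 → run C
t=7: queue=[C,A,D,F,E,G,H] q_used=1 → run C
t=8: queue=[A,D,F,E,G,H] q_used=0 → run A
t=9: queue=[A,D,F,E,G,H] q_used=1 → run A
t=10: queue=[D,F,E,G,H] q_used=0 → run D
t=11: queue=[D,F,E,G,H] q_used=1 → run D
t=12: queue=[F,E,G,H,D] q_used=0 → run F
t=13: queue=[F,E,G,H,D] q_used=1 → run F
t=14: queue=[E,G,H,D,F] q_used=0 → run E
t=15: queue=[E,G,H,D,F] q_used=1 → run E
t=16: queue=[G,H,D,F,E] q_used=0 → run G
t=17: queue=[G,H,D,F,E] q_used=1 → run G
t=18: queue=[H,D,F,E,G] q_used=0 → run H
t=19: queue=[H,D,F,E,G] q_used=1 → run H
t=20: queue=[D,F,E,G,H] q_used=0 → run D
t=21: queue=[D,F,E,G,H] q_used=1 → run D
t=22: queue=[F,E,G,H,D] q_used=0 → run F
t=23: queue=[F,E,G,H,D] q_used=1 → run F
t=24: queue=[E,G,H,D,F] q_used=0 → run E
t=25: queue=[E,G,H,D,F] q_used=1 → run E
t=26: queue=[G,H,D,F,E] q_used=0 → run G
t=27: queue=[G,H,D,F,E] q_used=1 → run G
t=28: queue=[H,D,F,E,G] q_used=0 → run H
t=29: queue=[H,D,F,E,G] q_used=1 → run H
t=30: queue=[D,F,E,G] q_used=0 → run D
t=31: queue=[D,F,E,G] q_used=1 → run D
t=32: queue=[F,E,G] q_used=0 → run F
t=33: queue=[F,E,G] q_used=1 → run F
t=34: queue=[E,G,F] q_used=0 → run E
t=35: queue=[G,F] q_used=0 → run G
t=36: queue=[G,F] q_used=1 → run G
t=37: queue=[F,G] q_used=0 → run F
t=38: queue=[G] q_used=0 → run G
t=39: queue=[G] q_used=1 → run G
t=40: (idle)
t=41: (idle)
t=42: (idle)
t=43: (idle)
t=44: (idle)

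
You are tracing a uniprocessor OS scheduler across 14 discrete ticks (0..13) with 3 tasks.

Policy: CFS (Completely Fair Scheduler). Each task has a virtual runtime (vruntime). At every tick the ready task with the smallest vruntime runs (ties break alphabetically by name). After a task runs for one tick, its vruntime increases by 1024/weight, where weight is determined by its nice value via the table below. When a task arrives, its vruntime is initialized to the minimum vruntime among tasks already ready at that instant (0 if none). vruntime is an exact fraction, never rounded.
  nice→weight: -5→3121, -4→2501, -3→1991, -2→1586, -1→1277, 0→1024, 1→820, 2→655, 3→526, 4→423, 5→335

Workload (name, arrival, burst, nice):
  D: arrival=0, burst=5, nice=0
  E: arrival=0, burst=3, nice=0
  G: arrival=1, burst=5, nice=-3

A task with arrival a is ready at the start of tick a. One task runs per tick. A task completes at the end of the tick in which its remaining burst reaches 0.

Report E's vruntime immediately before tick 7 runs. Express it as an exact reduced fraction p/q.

t=0: vr[D=0 E=0] → run D
t=1: vr[D=1 E=0 G=0] → run E
t=2: vr[D=1 E=1 G=0] → run G
t=3: vr[D=1 E=1 G=1024/1991] → run G
t=4: vr[D=1 E=1 G=2048/1991] → run D
t=5: vr[D=2 E=1 G=2048/1991] → run E
t=6: vr[D=2 E=2 G=2048/1991] → run G
t=7: vr[D=2 E=2 G=3072/1991] → run G
t=8: vr[D=2 E=2 G=4096/1991] → run D
t=9: vr[D=3 E=2 G=4096/1991] → run E
t=10: vr[D=3 G=4096/1991] → run G
t=11: vr[D=3] → run D
t=12: vr[D=4] → run D
t=13: (idle)

vruntime(E, start of tick 7) = 2/1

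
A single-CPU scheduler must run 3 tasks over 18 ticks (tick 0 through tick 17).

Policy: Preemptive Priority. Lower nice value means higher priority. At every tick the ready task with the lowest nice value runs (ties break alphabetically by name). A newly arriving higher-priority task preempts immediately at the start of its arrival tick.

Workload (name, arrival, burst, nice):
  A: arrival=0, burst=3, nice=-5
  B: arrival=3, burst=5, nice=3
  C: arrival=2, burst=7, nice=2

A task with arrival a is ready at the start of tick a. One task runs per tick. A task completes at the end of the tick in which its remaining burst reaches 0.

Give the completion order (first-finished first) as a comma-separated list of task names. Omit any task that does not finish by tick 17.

completion order = A, C, B

t=0: ready={A} → run A
t=1: ready={A} → run A
t=2: ready={A,C} → run A
t=3: ready={B,C} → run C
t=4: ready={B,C} → run C
t=5: ready={B,C} → run C
t=6: ready={B,C} → run C
t=7: ready={B,C} → run C
t=8: ready={B,C} → run C
t=9: ready={B,C} → run C
t=10: ready={B} → run B
t=11: ready={B} → run B
t=12: ready={B} → run B
t=13: ready={B} → run B
t=14: ready={B} → run B
t=15: (idle)
t=16: (idle)
t=17: (idle)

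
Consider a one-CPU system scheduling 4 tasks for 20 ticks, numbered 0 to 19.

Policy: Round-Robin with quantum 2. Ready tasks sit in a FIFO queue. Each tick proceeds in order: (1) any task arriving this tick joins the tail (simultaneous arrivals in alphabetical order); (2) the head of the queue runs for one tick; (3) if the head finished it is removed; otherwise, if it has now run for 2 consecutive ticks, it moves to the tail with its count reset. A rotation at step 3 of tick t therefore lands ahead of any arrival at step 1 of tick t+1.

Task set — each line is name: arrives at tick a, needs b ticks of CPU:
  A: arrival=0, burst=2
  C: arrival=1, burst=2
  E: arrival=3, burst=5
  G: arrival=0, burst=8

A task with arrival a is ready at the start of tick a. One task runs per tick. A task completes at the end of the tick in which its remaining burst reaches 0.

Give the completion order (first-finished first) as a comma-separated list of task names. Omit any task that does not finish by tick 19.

completion order = A, C, E, G

t=0: queue=[A,G] q_used=0 → run A
t=1: queue=[A,G,C] q_used=1 → run A
t=2: queue=[G,C] q_used=0 → run G
t=3: queue=[G,C,E] q_used=1 → run G
t=4: queue=[C,E,G] q_used=0 → run C
t=5: queue=[C,E,G] q_used=1 → run C
t=6: queue=[E,G] q_used=0 → run E
t=7: queue=[E,G] q_used=1 → run E
t=8: queue=[G,E] q_used=0 → run G
t=9: queue=[G,E] q_used=1 → run G
t=10: queue=[E,G] q_used=0 → run E
t=11: queue=[E,G] q_used=1 → run E
t=12: queue=[G,E] q_used=0 → run G
t=13: queue=[G,E] q_used=1 → run G
t=14: queue=[E,G] q_used=0 → run E
t=15: queue=[G] q_used=0 → run G
t=16: queue=[G] q_used=1 → run G
t=17: (idle)
t=18: (idle)
t=19: (idle)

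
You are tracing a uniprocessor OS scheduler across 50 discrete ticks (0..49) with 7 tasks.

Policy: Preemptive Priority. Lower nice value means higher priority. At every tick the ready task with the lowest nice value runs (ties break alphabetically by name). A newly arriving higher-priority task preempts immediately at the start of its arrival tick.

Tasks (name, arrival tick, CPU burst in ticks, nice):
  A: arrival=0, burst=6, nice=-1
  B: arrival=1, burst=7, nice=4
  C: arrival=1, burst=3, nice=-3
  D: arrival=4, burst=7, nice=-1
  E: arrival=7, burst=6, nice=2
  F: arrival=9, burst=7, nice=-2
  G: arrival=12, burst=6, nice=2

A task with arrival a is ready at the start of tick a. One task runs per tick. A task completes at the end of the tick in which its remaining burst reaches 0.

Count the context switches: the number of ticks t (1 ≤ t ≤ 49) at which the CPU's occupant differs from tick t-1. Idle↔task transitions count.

context switches = 8

t=0: ready={A} → run A
t=1: ready={A,B,C} → run C
t=2: ready={A,B,C} → run C
t=3: ready={A,B,C} → run C
t=4: ready={A,B,D} → run A
t=5: ready={A,B,D} → run A
t=6: ready={A,B,D} → run A
t=7: ready={A,B,D,E} → run A
t=8: ready={A,B,D,E} → run A
t=9: ready={B,D,E,F} → run F
t=10: ready={B,D,E,F} → run F
t=11: ready={B,D,E,F} → run F
t=12: ready={B,D,E,F,G} → run F
t=13: ready={B,D,E,F,G} → run F
t=14: ready={B,D,E,F,G} → run F
t=15: ready={B,D,E,F,G} → run F
t=16: ready={B,D,E,G} → run D
t=17: ready={B,D,E,G} → run D
t=18: ready={B,D,E,G} → run D
t=19: ready={B,D,E,G} → run D
t=20: ready={B,D,E,G} → run D
t=21: ready={B,D,E,G} → run D
t=22: ready={B,D,E,G} → run D
t=23: ready={B,E,G} → run E
t=24: ready={B,E,G} → run E
t=25: ready={B,E,G} → run E
t=26: ready={B,E,G} → run E
t=27: ready={B,E,G} → run E
t=28: ready={B,E,G} → run E
t=29: ready={B,G} → run G
t=30: ready={B,G} → run G
t=31: ready={B,G} → run G
t=32: ready={B,G} → run G
t=33: ready={B,G} → run G
t=34: ready={B,G} → run G
t=35: ready={B} → run B
t=36: ready={B} → run B
t=37: ready={B} → run B
t=38: ready={B} → run B
t=39: ready={B} → run B
t=40: ready={B} → run B
t=41: ready={B} → run B
t=42: (idle)
t=43: (idle)
t=44: (idle)
t=45: (idle)
t=46: (idle)
t=47: (idle)
t=48: (idle)
t=49: (idle)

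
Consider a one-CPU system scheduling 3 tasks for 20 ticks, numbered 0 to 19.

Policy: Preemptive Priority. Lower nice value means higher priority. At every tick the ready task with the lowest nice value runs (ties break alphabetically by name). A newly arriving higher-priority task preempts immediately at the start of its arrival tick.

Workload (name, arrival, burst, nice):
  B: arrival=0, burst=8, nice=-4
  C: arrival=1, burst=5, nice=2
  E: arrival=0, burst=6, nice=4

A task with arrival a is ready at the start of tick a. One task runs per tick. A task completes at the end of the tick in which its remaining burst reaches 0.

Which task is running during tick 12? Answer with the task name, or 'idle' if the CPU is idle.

t=0: ready={B,E} → run B
t=1: ready={B,C,E} → run B
t=2: ready={B,C,E} → run B
t=3: ready={B,C,E} → run B
t=4: ready={B,C,E} → run B
t=5: ready={B,C,E} → run B
t=6: ready={B,C,E} → run B
t=7: ready={B,C,E} → run B
t=8: ready={C,E} → run C
t=9: ready={C,E} → run C
t=10: ready={C,E} → run C
t=11: ready={C,E} → run C
t=12: ready={C,E} → run C
t=13: ready={E} → run E
t=14: ready={E} → run E
t=15: ready={E} → run E
t=16: ready={E} → run E
t=17: ready={E} → run E
t=18: ready={E} → run E
t=19: (idle)

running at tick 12 = C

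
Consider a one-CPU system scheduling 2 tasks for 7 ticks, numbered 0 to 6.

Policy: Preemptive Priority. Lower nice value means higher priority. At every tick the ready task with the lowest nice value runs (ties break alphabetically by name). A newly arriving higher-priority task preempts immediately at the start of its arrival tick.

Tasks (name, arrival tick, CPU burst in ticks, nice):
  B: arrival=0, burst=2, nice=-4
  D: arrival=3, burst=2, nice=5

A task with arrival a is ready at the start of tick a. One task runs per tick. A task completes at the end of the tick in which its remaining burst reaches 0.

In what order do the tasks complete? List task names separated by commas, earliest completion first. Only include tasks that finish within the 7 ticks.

t=0: ready={B} → run B
t=1: ready={B} → run B
t=2: (idle)
t=3: ready={D} → run D
t=4: ready={D} → run D
t=5: (idle)
t=6: (idle)

completion order = B, D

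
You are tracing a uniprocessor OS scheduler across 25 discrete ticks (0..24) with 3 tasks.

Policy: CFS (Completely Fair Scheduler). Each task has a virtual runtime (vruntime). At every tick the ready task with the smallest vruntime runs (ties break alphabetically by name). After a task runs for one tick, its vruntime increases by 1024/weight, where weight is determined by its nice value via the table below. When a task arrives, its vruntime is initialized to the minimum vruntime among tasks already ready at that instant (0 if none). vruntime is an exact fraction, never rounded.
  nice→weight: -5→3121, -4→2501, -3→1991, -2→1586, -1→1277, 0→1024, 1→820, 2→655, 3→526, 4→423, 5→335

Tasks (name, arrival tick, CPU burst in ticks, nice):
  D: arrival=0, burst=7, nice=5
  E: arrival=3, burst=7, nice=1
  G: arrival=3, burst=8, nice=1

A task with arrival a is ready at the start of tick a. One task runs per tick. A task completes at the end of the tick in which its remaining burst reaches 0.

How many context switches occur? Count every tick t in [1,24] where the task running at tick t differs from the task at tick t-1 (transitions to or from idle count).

t=0: vr[D=0] → run D
t=1: vr[D=1024/335] → run D
t=2: vr[D=2048/335] → run D
t=3: vr[D=3072/335 E=3072/335 G=3072/335] → run D
t=4: vr[D=4096/335 E=3072/335 G=3072/335] → run E
t=5: vr[D=4096/335 E=143104/13735 G=3072/335] → run G
t=6: vr[D=4096/335 E=143104/13735 G=143104/13735] → run E
t=7: vr[D=4096/335 E=160256/13735 G=143104/13735] → run G
t=8: vr[D=4096/335 E=160256/13735 G=160256/13735] → run E
t=9: vr[D=4096/335 E=177408/13735 G=160256/13735] → run G
t=10: vr[D=4096/335 E=177408/13735 G=177408/13735] → run D
t=11: vr[D=1024/67 E=177408/13735 G=177408/13735] → run E
t=12: vr[D=1024/67 E=38912/2747 G=177408/13735] → run G
t=13: vr[D=1024/67 E=38912/2747 G=38912/2747] → run E
t=14: vr[D=1024/67 E=211712/13735 G=38912/2747] → run G
t=15: vr[D=1024/67 E=211712/13735 G=211712/13735] → run D
t=16: vr[D=6144/335 E=211712/13735 G=211712/13735] → run E
t=17: vr[D=6144/335 E=228864/13735 G=211712/13735] → run G
t=18: vr[D=6144/335 E=228864/13735 G=228864/13735] → run E
t=19: vr[D=6144/335 G=228864/13735] → run G
t=20: vr[D=6144/335 G=246016/13735] → run G
t=21: vr[D=6144/335] → run D
t=22: (idle)
t=23: (idle)
t=24: (idle)

context switches = 18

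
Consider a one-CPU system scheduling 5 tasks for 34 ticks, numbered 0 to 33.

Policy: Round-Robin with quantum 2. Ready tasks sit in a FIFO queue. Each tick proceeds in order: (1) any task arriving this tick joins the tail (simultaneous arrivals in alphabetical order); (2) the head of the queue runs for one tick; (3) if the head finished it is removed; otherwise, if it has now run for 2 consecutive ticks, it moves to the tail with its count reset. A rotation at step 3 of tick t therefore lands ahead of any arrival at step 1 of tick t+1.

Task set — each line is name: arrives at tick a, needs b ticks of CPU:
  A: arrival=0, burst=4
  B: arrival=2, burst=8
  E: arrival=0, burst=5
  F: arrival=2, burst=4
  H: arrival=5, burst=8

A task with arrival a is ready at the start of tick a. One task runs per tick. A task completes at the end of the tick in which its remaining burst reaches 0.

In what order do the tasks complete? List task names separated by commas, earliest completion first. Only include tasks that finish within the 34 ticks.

completion order = A, F, E, B, H

t=0: queue=[A,E] q_used=0 → run A
t=1: queue=[A,E] q_used=1 → run A
t=2: queue=[E,A,B,F] q_used=0 → run E
t=3: queue=[E,A,B,F] q_used=1 → run E
t=4: queue=[A,B,F,E] q_used=0 → run A
t=5: queue=[A,B,F,E,H] q_used=1 → run A
t=6: queue=[B,F,E,H] q_used=0 → run B
t=7: queue=[B,F,E,H] q_used=1 → run B
t=8: queue=[F,E,H,B] q_used=0 → run F
t=9: queue=[F,E,H,B] q_used=1 → run F
t=10: queue=[E,H,B,F] q_used=0 → run E
t=11: queue=[E,H,B,F] q_used=1 → run E
t=12: queue=[H,B,F,E] q_used=0 → run H
t=13: queue=[H,B,F,E] q_used=1 → run H
t=14: queue=[B,F,E,H] q_used=0 → run B
t=15: queue=[B,F,E,H] q_used=1 → run B
t=16: queue=[F,E,H,B] q_used=0 → run F
t=17: queue=[F,E,H,B] q_used=1 → run F
t=18: queue=[E,H,B] q_used=0 → run E
t=19: queue=[H,B] q_used=0 → run H
t=20: queue=[H,B] q_used=1 → run H
t=21: queue=[B,H] q_used=0 → run B
t=22: queue=[B,H] q_used=1 → run B
t=23: queue=[H,B] q_used=0 → run H
t=24: queue=[H,B] q_used=1 → run H
t=25: queue=[B,H] q_used=0 → run B
t=26: queue=[B,H] q_used=1 → run B
t=27: queue=[H] q_used=0 → run H
t=28: queue=[H] q_used=1 → run H
t=29: (idle)
t=30: (idle)
t=31: (idle)
t=32: (idle)
t=33: (idle)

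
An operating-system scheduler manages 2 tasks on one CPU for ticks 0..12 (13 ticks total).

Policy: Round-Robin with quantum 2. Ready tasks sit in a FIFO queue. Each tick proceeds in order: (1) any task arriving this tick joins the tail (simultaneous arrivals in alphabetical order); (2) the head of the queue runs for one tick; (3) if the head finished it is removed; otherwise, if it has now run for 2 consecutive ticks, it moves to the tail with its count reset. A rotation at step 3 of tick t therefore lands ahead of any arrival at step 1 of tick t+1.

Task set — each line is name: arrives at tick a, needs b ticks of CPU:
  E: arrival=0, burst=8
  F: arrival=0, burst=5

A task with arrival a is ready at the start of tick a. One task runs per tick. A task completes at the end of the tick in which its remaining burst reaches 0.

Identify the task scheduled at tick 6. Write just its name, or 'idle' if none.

t=0: queue=[E,F] q_used=0 → run E
t=1: queue=[E,F] q_used=1 → run E
t=2: queue=[F,E] q_used=0 → run F
t=3: queue=[F,E] q_used=1 → run F
t=4: queue=[E,F] q_used=0 → run E
t=5: queue=[E,F] q_used=1 → run E
t=6: queue=[F,E] q_used=0 → run F
t=7: queue=[F,E] q_used=1 → run F
t=8: queue=[E,F] q_used=0 → run E
t=9: queue=[E,F] q_used=1 → run E
t=10: queue=[F,E] q_used=0 → run F
t=11: queue=[E] q_used=0 → run E
t=12: queue=[E] q_used=1 → run E

running at tick 6 = F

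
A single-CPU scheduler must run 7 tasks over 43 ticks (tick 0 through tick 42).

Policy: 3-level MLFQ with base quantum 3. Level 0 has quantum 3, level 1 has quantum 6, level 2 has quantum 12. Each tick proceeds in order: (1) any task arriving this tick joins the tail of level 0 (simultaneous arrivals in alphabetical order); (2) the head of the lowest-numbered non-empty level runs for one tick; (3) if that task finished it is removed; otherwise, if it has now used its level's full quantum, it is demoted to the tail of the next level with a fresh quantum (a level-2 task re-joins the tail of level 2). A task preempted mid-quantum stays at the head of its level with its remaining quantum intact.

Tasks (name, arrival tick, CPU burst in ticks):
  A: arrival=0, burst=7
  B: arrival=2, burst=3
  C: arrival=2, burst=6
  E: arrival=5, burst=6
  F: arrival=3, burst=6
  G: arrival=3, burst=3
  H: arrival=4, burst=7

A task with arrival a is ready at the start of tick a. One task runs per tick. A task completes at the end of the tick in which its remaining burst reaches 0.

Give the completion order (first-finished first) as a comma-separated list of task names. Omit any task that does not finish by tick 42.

t=0: L0/L1/L2 = A/-/- → run A
t=1: L0/L1/L2 = A/-/- → run A
t=2: L0/L1/L2 = ABC/-/- → run A
t=3: L0/L1/L2 = BCFG/A/- → run B
t=4: L0/L1/L2 = BCFGH/A/- → run B
t=5: L0/L1/L2 = BCFGHE/A/- → run B
t=6: L0/L1/L2 = CFGHE/A/- → run C
t=7: L0/L1/L2 = CFGHE/A/- → run C
t=8: L0/L1/L2 = CFGHE/A/- → run C
t=9: L0/L1/L2 = FGHE/AC/- → run F
t=10: L0/L1/L2 = FGHE/AC/- → run F
t=11: L0/L1/L2 = FGHE/AC/- → run F
t=12: L0/L1/L2 = GHE/ACF/- → run G
t=13: L0/L1/L2 = GHE/ACF/- → run G
t=14: L0/L1/L2 = GHE/ACF/- → run G
t=15: L0/L1/L2 = HE/ACF/- → run H
t=16: L0/L1/L2 = HE/ACF/- → run H
t=17: L0/L1/L2 = HE/ACF/- → run H
t=18: L0/L1/L2 = E/ACFH/- → run E
t=19: L0/L1/L2 = E/ACFH/- → run E
t=20: L0/L1/L2 = E/ACFH/- → run E
t=21: L0/L1/L2 = -/ACFHE/- → run A
t=22: L0/L1/L2 = -/ACFHE/- → run A
t=23: L0/L1/L2 = -/ACFHE/- → run A
t=24: L0/L1/L2 = -/ACFHE/- → run A
t=25: L0/L1/L2 = -/CFHE/- → run C
t=26: L0/L1/L2 = -/CFHE/- → run C
t=27: L0/L1/L2 = -/CFHE/- → run C
t=28: L0/L1/L2 = -/FHE/- → run F
t=29: L0/L1/L2 = -/FHE/- → run F
t=30: L0/L1/L2 = -/FHE/- → run F
t=31: L0/L1/L2 = -/HE/- → run H
t=32: L0/L1/L2 = -/HE/- → run H
t=33: L0/L1/L2 = -/HE/- → run H
t=34: L0/L1/L2 = -/HE/- → run H
t=35: L0/L1/L2 = -/E/- → run E
t=36: L0/L1/L2 = -/E/- → run E
t=37: L0/L1/L2 = -/E/- → run E
t=38: (idle)
t=39: (idle)
t=40: (idle)
t=41: (idle)
t=42: (idle)

completion order = B, G, A, C, F, H, E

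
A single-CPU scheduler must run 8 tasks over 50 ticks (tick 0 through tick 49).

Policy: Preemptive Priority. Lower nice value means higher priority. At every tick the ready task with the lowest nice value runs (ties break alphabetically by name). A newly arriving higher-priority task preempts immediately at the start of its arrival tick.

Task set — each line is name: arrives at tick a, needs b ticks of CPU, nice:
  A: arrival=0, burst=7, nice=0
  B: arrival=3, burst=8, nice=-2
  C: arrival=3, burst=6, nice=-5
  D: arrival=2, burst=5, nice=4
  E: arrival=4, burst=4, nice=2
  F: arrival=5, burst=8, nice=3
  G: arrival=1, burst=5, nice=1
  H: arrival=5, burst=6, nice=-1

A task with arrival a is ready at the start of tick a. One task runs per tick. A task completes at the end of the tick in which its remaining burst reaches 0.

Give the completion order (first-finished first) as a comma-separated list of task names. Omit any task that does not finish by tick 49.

t=0: ready={A} → run A
t=1: ready={A,G} → run A
t=2: ready={A,D,G} → run A
t=3: ready={A,B,C,D,G} → run C
t=4: ready={A,B,C,D,E,G} → run C
t=5: ready={A,B,C,D,E,F,G,H} → run C
t=6: ready={A,B,C,D,E,F,G,H} → run C
t=7: ready={A,B,C,D,E,F,G,H} → run C
t=8: ready={A,B,C,D,E,F,G,H} → run C
t=9: ready={A,B,D,E,F,G,H} → run B
t=10: ready={A,B,D,E,F,G,H} → run B
t=11: ready={A,B,D,E,F,G,H} → run B
t=12: ready={A,B,D,E,F,G,H} → run B
t=13: ready={A,B,D,E,F,G,H} → run B
t=14: ready={A,B,D,E,F,G,H} → run B
t=15: ready={A,B,D,E,F,G,H} → run B
t=16: ready={A,B,D,E,F,G,H} → run B
t=17: ready={A,D,E,F,G,H} → run H
t=18: ready={A,D,E,F,G,H} → run H
t=19: ready={A,D,E,F,G,H} → run H
t=20: ready={A,D,E,F,G,H} → run H
t=21: ready={A,D,E,F,G,H} → run H
t=22: ready={A,D,E,F,G,H} → run H
t=23: ready={A,D,E,F,G} → run A
t=24: ready={A,D,E,F,G} → run A
t=25: ready={A,D,E,F,G} → run A
t=26: ready={A,D,E,F,G} → run A
t=27: ready={D,E,F,G} → run G
t=28: ready={D,E,F,G} → run G
t=29: ready={D,E,F,G} → run G
t=30: ready={D,E,F,G} → run G
t=31: ready={D,E,F,G} → run G
t=32: ready={D,E,F} → run E
t=33: ready={D,E,F} → run E
t=34: ready={D,E,F} → run E
t=35: ready={D,E,F} → run E
t=36: ready={D,F} → run F
t=37: ready={D,F} → run F
t=38: ready={D,F} → run F
t=39: ready={D,F} → run F
t=40: ready={D,F} → run F
t=41: ready={D,F} → run F
t=42: ready={D,F} → run F
t=43: ready={D,F} → run F
t=44: ready={D} → run D
t=45: ready={D} → run D
t=46: ready={D} → run D
t=47: ready={D} → run D
t=48: ready={D} → run D
t=49: (idle)

completion order = C, B, H, A, G, E, F, D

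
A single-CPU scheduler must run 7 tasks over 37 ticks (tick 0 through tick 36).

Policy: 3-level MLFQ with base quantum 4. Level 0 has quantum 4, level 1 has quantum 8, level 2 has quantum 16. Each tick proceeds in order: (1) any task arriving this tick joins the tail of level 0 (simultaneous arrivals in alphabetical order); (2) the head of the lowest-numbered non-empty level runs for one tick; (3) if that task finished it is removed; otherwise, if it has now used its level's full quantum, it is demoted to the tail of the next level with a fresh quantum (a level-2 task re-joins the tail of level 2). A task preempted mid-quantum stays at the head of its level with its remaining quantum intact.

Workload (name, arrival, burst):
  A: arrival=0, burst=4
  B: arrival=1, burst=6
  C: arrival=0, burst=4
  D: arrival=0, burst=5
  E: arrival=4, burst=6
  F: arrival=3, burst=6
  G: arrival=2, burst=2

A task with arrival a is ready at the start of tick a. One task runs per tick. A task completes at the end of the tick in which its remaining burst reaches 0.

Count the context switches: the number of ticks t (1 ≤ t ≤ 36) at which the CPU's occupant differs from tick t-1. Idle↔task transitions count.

t=0: L0/L1/L2 = ACD/-/- → run A
t=1: L0/L1/L2 = ACDB/-/- → run A
t=2: L0/L1/L2 = ACDBG/-/- → run A
t=3: L0/L1/L2 = ACDBGF/-/- → run A
t=4: L0/L1/L2 = CDBGFE/-/- → run C
t=5: L0/L1/L2 = CDBGFE/-/- → run C
t=6: L0/L1/L2 = CDBGFE/-/- → run C
t=7: L0/L1/L2 = CDBGFE/-/- → run C
t=8: L0/L1/L2 = DBGFE/-/- → run D
t=9: L0/L1/L2 = DBGFE/-/- → run D
t=10: L0/L1/L2 = DBGFE/-/- → run D
t=11: L0/L1/L2 = DBGFE/-/- → run D
t=12: L0/L1/L2 = BGFE/D/- → run B
t=13: L0/L1/L2 = BGFE/D/- → run B
t=14: L0/L1/L2 = BGFE/D/- → run B
t=15: L0/L1/L2 = BGFE/D/- → run B
t=16: L0/L1/L2 = GFE/DB/- → run G
t=17: L0/L1/L2 = GFE/DB/- → run G
t=18: L0/L1/L2 = FE/DB/- → run F
t=19: L0/L1/L2 = FE/DB/- → run F
t=20: L0/L1/L2 = FE/DB/- → run F
t=21: L0/L1/L2 = FE/DB/- → run F
t=22: L0/L1/L2 = E/DBF/- → run E
t=23: L0/L1/L2 = E/DBF/- → run E
t=24: L0/L1/L2 = E/DBF/- → run E
t=25: L0/L1/L2 = E/DBF/- → run E
t=26: L0/L1/L2 = -/DBFE/- → run D
t=27: L0/L1/L2 = -/BFE/- → run B
t=28: L0/L1/L2 = -/BFE/- → run B
t=29: L0/L1/L2 = -/FE/- → run F
t=30: L0/L1/L2 = -/FE/- → run F
t=31: L0/L1/L2 = -/E/- → run E
t=32: L0/L1/L2 = -/E/- → run E
t=33: (idle)
t=34: (idle)
t=35: (idle)
t=36: (idle)

context switches = 11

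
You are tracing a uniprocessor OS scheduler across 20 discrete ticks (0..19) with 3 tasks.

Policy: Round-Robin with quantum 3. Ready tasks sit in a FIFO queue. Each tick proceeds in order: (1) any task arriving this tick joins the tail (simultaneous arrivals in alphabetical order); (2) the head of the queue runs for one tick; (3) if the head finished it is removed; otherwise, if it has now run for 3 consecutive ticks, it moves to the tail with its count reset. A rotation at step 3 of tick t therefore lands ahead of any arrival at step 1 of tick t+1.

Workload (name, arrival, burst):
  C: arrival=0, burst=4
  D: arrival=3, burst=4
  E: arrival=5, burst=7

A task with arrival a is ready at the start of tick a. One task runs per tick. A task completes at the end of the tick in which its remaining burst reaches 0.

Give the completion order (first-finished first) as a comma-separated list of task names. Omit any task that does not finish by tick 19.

completion order = C, D, E

t=0: queue=[C] q_used=0 → run C
t=1: queue=[C] q_used=1 → run C
t=2: queue=[C] q_used=2 → run C
t=3: queue=[C,D] q_used=0 → run C
t=4: queue=[D] q_used=0 → run D
t=5: queue=[D,E] q_used=1 → run D
t=6: queue=[D,E] q_used=2 → run D
t=7: queue=[E,D] q_used=0 → run E
t=8: queue=[E,D] q_used=1 → run E
t=9: queue=[E,D] q_used=2 → run E
t=10: queue=[D,E] q_used=0 → run D
t=11: queue=[E] q_used=0 → run E
t=12: queue=[E] q_used=1 → run E
t=13: queue=[E] q_used=2 → run E
t=14: queue=[E] q_used=0 → run E
t=15: (idle)
t=16: (idle)
t=17: (idle)
t=18: (idle)
t=19: (idle)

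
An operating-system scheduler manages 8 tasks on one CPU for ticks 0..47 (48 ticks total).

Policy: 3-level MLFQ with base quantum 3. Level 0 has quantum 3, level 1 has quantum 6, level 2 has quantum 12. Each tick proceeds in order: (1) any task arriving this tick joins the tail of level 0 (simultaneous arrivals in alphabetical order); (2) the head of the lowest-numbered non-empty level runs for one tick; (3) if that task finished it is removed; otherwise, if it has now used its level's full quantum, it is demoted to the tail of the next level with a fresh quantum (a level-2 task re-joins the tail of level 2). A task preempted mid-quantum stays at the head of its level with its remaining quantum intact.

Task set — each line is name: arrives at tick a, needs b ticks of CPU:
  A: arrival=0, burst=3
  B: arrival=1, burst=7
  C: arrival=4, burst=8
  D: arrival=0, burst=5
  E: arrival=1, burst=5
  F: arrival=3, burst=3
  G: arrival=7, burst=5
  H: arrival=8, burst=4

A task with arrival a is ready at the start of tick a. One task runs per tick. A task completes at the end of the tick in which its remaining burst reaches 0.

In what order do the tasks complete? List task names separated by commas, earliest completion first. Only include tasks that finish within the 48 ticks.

completion order = A, F, D, B, E, C, G, H

t=0: L0/L1/L2 = AD/-/- → run A
t=1: L0/L1/L2 = ADBE/-/- → run A
t=2: L0/L1/L2 = ADBE/-/- → run A
t=3: L0/L1/L2 = DBEF/-/- → run D
t=4: L0/L1/L2 = DBEFC/-/- → run D
t=5: L0/L1/L2 = DBEFC/-/- → run D
t=6: L0/L1/L2 = BEFC/D/- → run B
t=7: L0/L1/L2 = BEFCG/D/- → run B
t=8: L0/L1/L2 = BEFCGH/D/- → run B
t=9: L0/L1/L2 = EFCGH/DB/- → run E
t=10: L0/L1/L2 = EFCGH/DB/- → run E
t=11: L0/L1/L2 = EFCGH/DB/- → run E
t=12: L0/L1/L2 = FCGH/DBE/- → run F
t=13: L0/L1/L2 = FCGH/DBE/- → run F
t=14: L0/L1/L2 = FCGH/DBE/- → run F
t=15: L0/L1/L2 = CGH/DBE/- → run C
t=16: L0/L1/L2 = CGH/DBE/- → run C
t=17: L0/L1/L2 = CGH/DBE/- → run C
t=18: L0/L1/L2 = GH/DBEC/- → run G
t=19: L0/L1/L2 = GH/DBEC/- → run G
t=20: L0/L1/L2 = GH/DBEC/- → run G
t=21: L0/L1/L2 = H/DBECG/- → run H
t=22: L0/L1/L2 = H/DBECG/- → run H
t=23: L0/L1/L2 = H/DBECG/- → run H
t=24: L0/L1/L2 = -/DBECGH/- → run D
t=25: L0/L1/L2 = -/DBECGH/- → run D
t=26: L0/L1/L2 = -/BECGH/- → run B
t=27: L0/L1/L2 = -/BECGH/- → run B
t=28: L0/L1/L2 = -/BECGH/- → run B
t=29: L0/L1/L2 = -/BECGH/- → run B
t=30: L0/L1/L2 = -/ECGH/- → run E
t=31: L0/L1/L2 = -/ECGH/- → run E
t=32: L0/L1/L2 = -/CGH/- → run C
t=33: L0/L1/L2 = -/CGH/- → run C
t=34: L0/L1/L2 = -/CGH/- → run C
t=35: L0/L1/L2 = -/CGH/- → run C
t=36: L0/L1/L2 = -/CGH/- → run C
t=37: L0/L1/L2 = -/GH/- → run G
t=38: L0/L1/L2 = -/GH/- → run G
t=39: L0/L1/L2 = -/H/- → run H
t=40: (idle)
t=41: (idle)
t=42: (idle)
t=43: (idle)
t=44: (idle)
t=45: (idle)
t=46: (idle)
t=47: (idle)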